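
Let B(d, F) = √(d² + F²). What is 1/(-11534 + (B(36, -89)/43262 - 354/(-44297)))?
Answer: -42358586726565163281392/488563600795037133963918831 - 84889743729758*√9217/488563600795037133963918831 ≈ -8.6700e-5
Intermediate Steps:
B(d, F) = √(F² + d²)
1/(-11534 + (B(36, -89)/43262 - 354/(-44297))) = 1/(-11534 + (√((-89)² + 36²)/43262 - 354/(-44297))) = 1/(-11534 + (√(7921 + 1296)*(1/43262) - 354*(-1/44297))) = 1/(-11534 + (√9217*(1/43262) + 354/44297)) = 1/(-11534 + (√9217/43262 + 354/44297)) = 1/(-11534 + (354/44297 + √9217/43262)) = 1/(-510921244/44297 + √9217/43262)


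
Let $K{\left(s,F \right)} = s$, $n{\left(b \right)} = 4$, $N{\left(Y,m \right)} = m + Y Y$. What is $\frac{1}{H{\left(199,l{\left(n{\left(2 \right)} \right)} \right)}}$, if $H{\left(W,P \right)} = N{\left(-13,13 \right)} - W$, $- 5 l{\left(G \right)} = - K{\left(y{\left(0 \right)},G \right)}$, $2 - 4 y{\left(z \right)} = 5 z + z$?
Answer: $- \frac{1}{17} \approx -0.058824$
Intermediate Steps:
$N{\left(Y,m \right)} = m + Y^{2}$
$y{\left(z \right)} = \frac{1}{2} - \frac{3 z}{2}$ ($y{\left(z \right)} = \frac{1}{2} - \frac{5 z + z}{4} = \frac{1}{2} - \frac{6 z}{4} = \frac{1}{2} - \frac{3 z}{2}$)
$l{\left(G \right)} = \frac{1}{10}$ ($l{\left(G \right)} = - \frac{\left(-1\right) \left(\frac{1}{2} - 0\right)}{5} = - \frac{\left(-1\right) \left(\frac{1}{2} + 0\right)}{5} = - \frac{\left(-1\right) \frac{1}{2}}{5} = \left(- \frac{1}{5}\right) \left(- \frac{1}{2}\right) = \frac{1}{10}$)
$H{\left(W,P \right)} = 182 - W$ ($H{\left(W,P \right)} = \left(13 + \left(-13\right)^{2}\right) - W = \left(13 + 169\right) - W = 182 - W$)
$\frac{1}{H{\left(199,l{\left(n{\left(2 \right)} \right)} \right)}} = \frac{1}{182 - 199} = \frac{1}{-17} = - \frac{1}{17}$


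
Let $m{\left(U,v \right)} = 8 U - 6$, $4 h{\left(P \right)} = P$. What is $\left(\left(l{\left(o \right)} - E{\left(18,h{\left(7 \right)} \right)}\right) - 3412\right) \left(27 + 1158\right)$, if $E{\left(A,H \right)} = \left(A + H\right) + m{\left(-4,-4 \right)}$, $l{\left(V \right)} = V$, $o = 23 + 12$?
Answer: $- \frac{15920475}{4} \approx -3.9801 \cdot 10^{6}$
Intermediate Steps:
$o = 35$
$h{\left(P \right)} = \frac{P}{4}$
$m{\left(U,v \right)} = -6 + 8 U$
$E{\left(A,H \right)} = -38 + A + H$ ($E{\left(A,H \right)} = \left(A + H\right) + \left(-6 + 8 \left(-4\right)\right) = \left(A + H\right) - 38 = -38 + A + H$)
$\left(\left(l{\left(o \right)} - E{\left(18,h{\left(7 \right)} \right)}\right) - 3412\right) \left(27 + 1158\right) = \left(\left(35 - \left(-38 + 18 + \frac{1}{4} \cdot 7\right)\right) - 3412\right) \left(27 + 1158\right) = \left(\left(35 - \left(-38 + 18 + \frac{7}{4}\right)\right) - 3412\right) 1185 = \left(\left(35 - - \frac{73}{4}\right) - 3412\right) 1185 = \left(\left(35 + \frac{73}{4}\right) - 3412\right) 1185 = \left(\frac{213}{4} - 3412\right) 1185 = \left(- \frac{13435}{4}\right) 1185 = - \frac{15920475}{4}$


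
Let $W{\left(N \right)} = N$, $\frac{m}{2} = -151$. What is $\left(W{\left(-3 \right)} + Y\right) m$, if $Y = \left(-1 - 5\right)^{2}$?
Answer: $-9966$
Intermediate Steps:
$m = -302$ ($m = 2 \left(-151\right) = -302$)
$Y = 36$ ($Y = \left(-6\right)^{2} = 36$)
$\left(W{\left(-3 \right)} + Y\right) m = \left(-3 + 36\right) \left(-302\right) = 33 \left(-302\right) = -9966$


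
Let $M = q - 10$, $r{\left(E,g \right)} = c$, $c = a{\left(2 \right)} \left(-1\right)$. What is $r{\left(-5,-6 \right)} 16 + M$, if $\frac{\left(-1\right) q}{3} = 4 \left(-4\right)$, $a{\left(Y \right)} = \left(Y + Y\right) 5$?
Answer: $-282$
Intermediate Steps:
$a{\left(Y \right)} = 10 Y$ ($a{\left(Y \right)} = 2 Y 5 = 10 Y$)
$q = 48$ ($q = - 3 \cdot 4 \left(-4\right) = \left(-3\right) \left(-16\right) = 48$)
$c = -20$ ($c = 10 \cdot 2 \left(-1\right) = 20 \left(-1\right) = -20$)
$r{\left(E,g \right)} = -20$
$M = 38$ ($M = 48 - 10 = 38$)
$r{\left(-5,-6 \right)} 16 + M = \left(-20\right) 16 + 38 = -320 + 38 = -282$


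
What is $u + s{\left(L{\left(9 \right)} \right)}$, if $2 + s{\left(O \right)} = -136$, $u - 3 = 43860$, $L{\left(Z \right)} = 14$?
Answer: $43725$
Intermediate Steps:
$u = 43863$ ($u = 3 + 43860 = 43863$)
$s{\left(O \right)} = -138$ ($s{\left(O \right)} = -2 - 136 = -138$)
$u + s{\left(L{\left(9 \right)} \right)} = 43863 - 138 = 43725$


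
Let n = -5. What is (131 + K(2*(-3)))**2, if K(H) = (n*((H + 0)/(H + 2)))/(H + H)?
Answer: 1108809/64 ≈ 17325.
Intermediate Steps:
K(H) = -5/(2*(2 + H)) (K(H) = (-5*(H + 0)/(H + 2))/(H + H) = (-5*H/(2 + H))/((2*H)) = (-5*H/(2 + H))*(1/(2*H)) = -5/(2*(2 + H)))
(131 + K(2*(-3)))**2 = (131 - 5/(4 + 2*(2*(-3))))**2 = (131 - 5/(4 + 2*(-6)))**2 = (131 - 5/(4 - 12))**2 = (131 - 5/(-8))**2 = (131 - 5*(-1/8))**2 = (131 + 5/8)**2 = (1053/8)**2 = 1108809/64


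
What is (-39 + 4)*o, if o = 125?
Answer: -4375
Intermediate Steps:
(-39 + 4)*o = (-39 + 4)*125 = -35*125 = -4375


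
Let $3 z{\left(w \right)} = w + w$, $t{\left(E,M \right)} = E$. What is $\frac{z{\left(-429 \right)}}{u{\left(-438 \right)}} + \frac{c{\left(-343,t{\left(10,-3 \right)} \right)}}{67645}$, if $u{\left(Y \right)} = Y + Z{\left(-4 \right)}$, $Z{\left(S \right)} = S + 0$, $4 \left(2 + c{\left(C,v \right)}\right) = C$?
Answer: $\frac{2970413}{4599860} \approx 0.64576$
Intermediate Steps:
$c{\left(C,v \right)} = -2 + \frac{C}{4}$
$Z{\left(S \right)} = S$
$z{\left(w \right)} = \frac{2 w}{3}$ ($z{\left(w \right)} = \frac{w + w}{3} = \frac{2 w}{3}$)
$u{\left(Y \right)} = -4 + Y$ ($u{\left(Y \right)} = Y - 4 = -4 + Y$)
$\frac{z{\left(-429 \right)}}{u{\left(-438 \right)}} + \frac{c{\left(-343,t{\left(10,-3 \right)} \right)}}{67645} = \frac{\frac{2}{3} \left(-429\right)}{-4 - 438} + \frac{-2 + \frac{1}{4} \left(-343\right)}{67645} = - \frac{286}{-442} + \left(-2 - \frac{343}{4}\right) \frac{1}{67645} = \left(-286\right) \left(- \frac{1}{442}\right) - \frac{351}{270580} = \frac{11}{17} - \frac{351}{270580} = \frac{2970413}{4599860}$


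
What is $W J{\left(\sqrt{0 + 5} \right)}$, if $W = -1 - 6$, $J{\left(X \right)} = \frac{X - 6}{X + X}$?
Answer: $- \frac{7}{2} + \frac{21 \sqrt{5}}{5} \approx 5.8915$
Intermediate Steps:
$J{\left(X \right)} = \frac{-6 + X}{2 X}$
$W = -7$ ($W = -1 - 6 = -7$)
$W J{\left(\sqrt{0 + 5} \right)} = - 7 \frac{-6 + \sqrt{0 + 5}}{2 \sqrt{0 + 5}} = - 7 \frac{-6 + \sqrt{5}}{2 \sqrt{5}} = - 7 \frac{\frac{\sqrt{5}}{5} \left(-6 + \sqrt{5}\right)}{2} = - 7 \frac{\sqrt{5} \left(-6 + \sqrt{5}\right)}{10} = - \frac{7 \sqrt{5} \left(-6 + \sqrt{5}\right)}{10}$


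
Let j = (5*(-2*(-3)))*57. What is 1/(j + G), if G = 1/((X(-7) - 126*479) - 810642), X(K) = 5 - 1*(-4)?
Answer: 870987/1489387769 ≈ 0.00058480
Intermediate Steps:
X(K) = 9 (X(K) = 5 + 4 = 9)
j = 1710 (j = (5*6)*57 = 30*57 = 1710)
G = -1/870987 (G = 1/((9 - 126*479) - 810642) = 1/((9 - 60354) - 810642) = 1/(-60345 - 810642) = 1/(-870987) = -1/870987 ≈ -1.1481e-6)
1/(j + G) = 1/(1710 - 1/870987) = 1/(1489387769/870987) = 870987/1489387769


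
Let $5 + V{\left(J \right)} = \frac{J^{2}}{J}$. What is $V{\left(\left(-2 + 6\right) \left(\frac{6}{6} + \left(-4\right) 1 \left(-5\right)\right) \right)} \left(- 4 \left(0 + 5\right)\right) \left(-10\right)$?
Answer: $15800$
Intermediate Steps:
$V{\left(J \right)} = -5 + J$ ($V{\left(J \right)} = -5 + \frac{J^{2}}{J} = -5 + J$)
$V{\left(\left(-2 + 6\right) \left(\frac{6}{6} + \left(-4\right) 1 \left(-5\right)\right) \right)} \left(- 4 \left(0 + 5\right)\right) \left(-10\right) = \left(-5 + \left(-2 + 6\right) \left(\frac{6}{6} + \left(-4\right) 1 \left(-5\right)\right)\right) \left(- 4 \left(0 + 5\right)\right) \left(-10\right) = \left(-5 + 4 \left(6 \cdot \frac{1}{6} - -20\right)\right) \left(\left(-4\right) 5\right) \left(-10\right) = \left(-5 + 4 \left(1 + 20\right)\right) \left(-20\right) \left(-10\right) = \left(-5 + 4 \cdot 21\right) \left(-20\right) \left(-10\right) = \left(-5 + 84\right) \left(-20\right) \left(-10\right) = 79 \left(-20\right) \left(-10\right) = \left(-1580\right) \left(-10\right) = 15800$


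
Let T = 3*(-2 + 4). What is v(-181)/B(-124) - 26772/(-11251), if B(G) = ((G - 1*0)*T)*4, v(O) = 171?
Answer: 25916517/11160992 ≈ 2.3221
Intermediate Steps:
T = 6 (T = 3*2 = 6)
B(G) = 24*G (B(G) = ((G - 1*0)*6)*4 = ((G + 0)*6)*4 = (G*6)*4 = (6*G)*4 = 24*G)
v(-181)/B(-124) - 26772/(-11251) = 171/((24*(-124))) - 26772/(-11251) = 171/(-2976) - 26772*(-1/11251) = 171*(-1/2976) + 26772/11251 = -57/992 + 26772/11251 = 25916517/11160992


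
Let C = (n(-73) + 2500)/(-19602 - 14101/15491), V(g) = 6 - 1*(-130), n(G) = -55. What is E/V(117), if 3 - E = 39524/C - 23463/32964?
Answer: 131881729635552871/56599927712160 ≈ 2330.1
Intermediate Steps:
V(g) = 136 (V(g) = 6 + 130 = 136)
C = -37875495/303668683 (C = (-55 + 2500)/(-19602 - 14101/15491) = 2445/(-19602 - 14101*1/15491) = 2445/(-19602 - 14101/15491) = 2445/(-303668683/15491) = 2445*(-15491/303668683) = -37875495/303668683 ≈ -0.12473)
E = 131881729635552871/416175939060 (E = 3 - (39524/(-37875495/303668683) - 23463/32964) = 3 - (39524*(-303668683/37875495) - 23463*1/32964) = 3 - (-12002201026892/37875495 - 7821/10988) = 3 - 1*(-131880481107735691/416175939060) = 3 + 131880481107735691/416175939060 = 131881729635552871/416175939060 ≈ 3.1689e+5)
E/V(117) = (131881729635552871/416175939060)/136 = (131881729635552871/416175939060)*(1/136) = 131881729635552871/56599927712160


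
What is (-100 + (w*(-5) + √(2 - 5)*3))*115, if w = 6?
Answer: -14950 + 345*I*√3 ≈ -14950.0 + 597.56*I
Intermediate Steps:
(-100 + (w*(-5) + √(2 - 5)*3))*115 = (-100 + (6*(-5) + √(2 - 5)*3))*115 = (-100 + (-30 + √(-3)*3))*115 = (-100 + (-30 + (I*√3)*3))*115 = (-100 + (-30 + 3*I*√3))*115 = (-130 + 3*I*√3)*115 = -14950 + 345*I*√3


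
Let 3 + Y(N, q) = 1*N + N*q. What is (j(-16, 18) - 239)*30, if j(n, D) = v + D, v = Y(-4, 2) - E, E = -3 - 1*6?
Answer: -6810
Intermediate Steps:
Y(N, q) = -3 + N + N*q (Y(N, q) = -3 + (1*N + N*q) = -3 + (N + N*q) = -3 + N + N*q)
E = -9 (E = -3 - 6 = -9)
v = -6 (v = (-3 - 4 - 4*2) - 1*(-9) = (-3 - 4 - 8) + 9 = -15 + 9 = -6)
j(n, D) = -6 + D
(j(-16, 18) - 239)*30 = ((-6 + 18) - 239)*30 = (12 - 239)*30 = -227*30 = -6810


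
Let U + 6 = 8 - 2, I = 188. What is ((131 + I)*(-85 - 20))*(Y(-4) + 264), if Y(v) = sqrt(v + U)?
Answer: -8842680 - 66990*I ≈ -8.8427e+6 - 66990.0*I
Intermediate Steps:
U = 0 (U = -6 + (8 - 2) = -6 + 6 = 0)
Y(v) = sqrt(v) (Y(v) = sqrt(v + 0) = sqrt(v))
((131 + I)*(-85 - 20))*(Y(-4) + 264) = ((131 + 188)*(-85 - 20))*(sqrt(-4) + 264) = (319*(-105))*(2*I + 264) = -33495*(264 + 2*I) = -8842680 - 66990*I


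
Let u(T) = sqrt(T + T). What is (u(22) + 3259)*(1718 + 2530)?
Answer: 13844232 + 8496*sqrt(11) ≈ 1.3872e+7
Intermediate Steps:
u(T) = sqrt(2)*sqrt(T) (u(T) = sqrt(2*T) = sqrt(2)*sqrt(T))
(u(22) + 3259)*(1718 + 2530) = (sqrt(2)*sqrt(22) + 3259)*(1718 + 2530) = (2*sqrt(11) + 3259)*4248 = (3259 + 2*sqrt(11))*4248 = 13844232 + 8496*sqrt(11)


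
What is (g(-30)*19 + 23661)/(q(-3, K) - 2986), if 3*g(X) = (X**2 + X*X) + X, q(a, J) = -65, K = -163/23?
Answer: -34871/3051 ≈ -11.429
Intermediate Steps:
K = -163/23 (K = -163*1/23 = -163/23 ≈ -7.0870)
g(X) = X/3 + 2*X**2/3 (g(X) = ((X**2 + X*X) + X)/3 = ((X**2 + X**2) + X)/3 = (2*X**2 + X)/3 = (X + 2*X**2)/3 = X/3 + 2*X**2/3)
(g(-30)*19 + 23661)/(q(-3, K) - 2986) = (((1/3)*(-30)*(1 + 2*(-30)))*19 + 23661)/(-65 - 2986) = (((1/3)*(-30)*(1 - 60))*19 + 23661)/(-3051) = (((1/3)*(-30)*(-59))*19 + 23661)*(-1/3051) = (590*19 + 23661)*(-1/3051) = (11210 + 23661)*(-1/3051) = 34871*(-1/3051) = -34871/3051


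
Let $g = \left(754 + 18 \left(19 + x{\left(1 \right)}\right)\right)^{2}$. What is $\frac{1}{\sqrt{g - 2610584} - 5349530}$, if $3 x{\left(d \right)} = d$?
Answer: $- \frac{534953}{2861747261708} - \frac{i \sqrt{349045}}{14308736308540} \approx -1.8693 \cdot 10^{-7} - 4.1289 \cdot 10^{-11} i$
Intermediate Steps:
$x{\left(d \right)} = \frac{d}{3}$
$g = 1214404$ ($g = \left(754 + 18 \left(19 + \frac{1}{3} \cdot 1\right)\right)^{2} = \left(754 + 18 \left(19 + \frac{1}{3}\right)\right)^{2} = \left(754 + 18 \cdot \frac{58}{3}\right)^{2} = \left(754 + 348\right)^{2} = 1102^{2} = 1214404$)
$\frac{1}{\sqrt{g - 2610584} - 5349530} = \frac{1}{\sqrt{1214404 - 2610584} - 5349530} = \frac{1}{\sqrt{-1396180} - 5349530} = \frac{1}{2 i \sqrt{349045} - 5349530} = \frac{1}{-5349530 + 2 i \sqrt{349045}}$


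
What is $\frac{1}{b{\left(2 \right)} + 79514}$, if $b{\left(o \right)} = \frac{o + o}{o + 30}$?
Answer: $\frac{8}{636113} \approx 1.2576 \cdot 10^{-5}$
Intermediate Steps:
$b{\left(o \right)} = \frac{2 o}{30 + o}$
$\frac{1}{b{\left(2 \right)} + 79514} = \frac{1}{2 \cdot 2 \frac{1}{30 + 2} + 79514} = \frac{1}{2 \cdot 2 \cdot \frac{1}{32} + 79514} = \frac{1}{\frac{1}{8} + 79514} = \frac{1}{\frac{636113}{8}} = \frac{8}{636113}$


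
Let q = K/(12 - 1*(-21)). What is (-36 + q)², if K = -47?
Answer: 1525225/1089 ≈ 1400.6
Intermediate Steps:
q = -47/33 (q = -47/(12 - 1*(-21)) = -47/(12 + 21) = -47/33 ≈ -1.4242)
(-36 + q)² = (-36 - 47/33)² = (-1235/33)² = 1525225/1089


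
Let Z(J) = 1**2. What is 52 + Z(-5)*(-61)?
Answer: -9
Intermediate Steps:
Z(J) = 1
52 + Z(-5)*(-61) = 52 + 1*(-61) = 52 - 61 = -9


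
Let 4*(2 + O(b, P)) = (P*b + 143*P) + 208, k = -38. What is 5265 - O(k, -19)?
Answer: 22855/4 ≈ 5713.8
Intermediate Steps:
O(b, P) = 50 + 143*P/4 + P*b/4 (O(b, P) = -2 + ((P*b + 143*P) + 208)/4 = -2 + ((143*P + P*b) + 208)/4 = -2 + (208 + 143*P + P*b)/4 = -2 + (52 + 143*P/4 + P*b/4) = 50 + 143*P/4 + P*b/4)
5265 - O(k, -19) = 5265 - (50 + (143/4)*(-19) + (1/4)*(-19)*(-38)) = 5265 - (50 - 2717/4 + 361/2) = 5265 - 1*(-1795/4) = 5265 + 1795/4 = 22855/4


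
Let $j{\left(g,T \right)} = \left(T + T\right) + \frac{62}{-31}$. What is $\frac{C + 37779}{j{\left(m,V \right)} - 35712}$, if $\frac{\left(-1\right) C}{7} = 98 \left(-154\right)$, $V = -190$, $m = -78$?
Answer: $- \frac{143423}{36094} \approx -3.9736$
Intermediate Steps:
$j{\left(g,T \right)} = -2 + 2 T$ ($j{\left(g,T \right)} = 2 T + 62 \left(- \frac{1}{31}\right) = 2 T - 2 = -2 + 2 T$)
$C = 105644$ ($C = - 7 \cdot 98 \left(-154\right) = \left(-7\right) \left(-15092\right) = 105644$)
$\frac{C + 37779}{j{\left(m,V \right)} - 35712} = \frac{105644 + 37779}{\left(-2 + 2 \left(-190\right)\right) - 35712} = \frac{143423}{\left(-2 - 380\right) - 35712} = \frac{143423}{-382 - 35712} = \frac{143423}{-36094} = 143423 \left(- \frac{1}{36094}\right) = - \frac{143423}{36094}$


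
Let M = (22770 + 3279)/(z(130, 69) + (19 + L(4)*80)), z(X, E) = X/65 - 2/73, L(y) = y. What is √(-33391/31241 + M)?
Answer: 2*√1265274388748294421/259206577 ≈ 8.6791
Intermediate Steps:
z(X, E) = -2/73 + X/65 (z(X, E) = X*(1/65) - 2*1/73 = X/65 - 2/73 = -2/73 + X/65)
M = 633859/8297 (M = (22770 + 3279)/((-2/73 + (1/65)*130) + (19 + 4*80)) = 26049/((-2/73 + 2) + (19 + 320)) = 26049/(144/73 + 339) = 26049/(24891/73) = 26049*(73/24891) = 633859/8297 ≈ 76.396)
√(-33391/31241 + M) = √(-33391/31241 + 633859/8297) = √(19525343892/259206577) = 2*√1265274388748294421/259206577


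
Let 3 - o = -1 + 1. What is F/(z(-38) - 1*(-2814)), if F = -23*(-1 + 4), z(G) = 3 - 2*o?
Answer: -23/937 ≈ -0.024546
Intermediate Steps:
o = 3 (o = 3 - (-1 + 1) = 3 - 1*0 = 3 + 0 = 3)
z(G) = -3 (z(G) = 3 - 2*3 = 3 - 6 = -3)
F = -69 (F = -23*3 = -69)
F/(z(-38) - 1*(-2814)) = -69/(-3 - 1*(-2814)) = -69/(-3 + 2814) = -69/2811 = -69*1/2811 = -23/937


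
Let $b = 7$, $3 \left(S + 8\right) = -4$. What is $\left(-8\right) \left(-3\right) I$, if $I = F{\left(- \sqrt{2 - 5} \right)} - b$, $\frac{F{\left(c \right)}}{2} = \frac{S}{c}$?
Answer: $-168 - \frac{448 i \sqrt{3}}{3} \approx -168.0 - 258.65 i$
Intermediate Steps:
$S = - \frac{28}{3}$ ($S = -8 + \frac{1}{3} \left(-4\right) = -8 - \frac{4}{3} = - \frac{28}{3} \approx -9.3333$)
$F{\left(c \right)} = - \frac{56}{3 c}$ ($F{\left(c \right)} = 2 \left(- \frac{28}{3 c}\right) = - \frac{56}{3 c}$)
$I = -7 - \frac{56 i \sqrt{3}}{9}$ ($I = - \frac{56}{3 \left(- \sqrt{2 - 5}\right)} - 7 = - \frac{56}{3 \left(- \sqrt{-3}\right)} - 7 = - \frac{56}{3 \left(- i \sqrt{3}\right)} - 7 = - \frac{56 \frac{i \sqrt{3}}{3}}{3} - 7 = - \frac{56 i \sqrt{3}}{9} - 7 = -7 - \frac{56 i \sqrt{3}}{9} \approx -7.0 - 10.777 i$)
$\left(-8\right) \left(-3\right) I = \left(-8\right) \left(-3\right) \left(-7 - \frac{56 i \sqrt{3}}{9}\right) = 24 \left(-7 - \frac{56 i \sqrt{3}}{9}\right) = -168 - \frac{448 i \sqrt{3}}{3}$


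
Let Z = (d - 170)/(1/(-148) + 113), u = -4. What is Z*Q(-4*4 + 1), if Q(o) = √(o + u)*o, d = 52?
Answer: 261960*I*√19/16723 ≈ 68.281*I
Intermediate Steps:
Q(o) = o*√(-4 + o) (Q(o) = √(o - 4)*o = √(-4 + o)*o = o*√(-4 + o))
Z = -17464/16723 (Z = (52 - 170)/(1/(-148) + 113) = -118/(-1/148 + 113) = -118/16723/148 = -118*148/16723 = -17464/16723 ≈ -1.0443)
Z*Q(-4*4 + 1) = -17464*(-4*4 + 1)*√(-4 + (-4*4 + 1))/16723 = -17464*(-16 + 1)*√(-4 + (-16 + 1))/16723 = -(-261960)*√(-4 - 15)/16723 = -(-261960)*√(-19)/16723 = -(-261960)*I*√19/16723 = 261960*I*√19/16723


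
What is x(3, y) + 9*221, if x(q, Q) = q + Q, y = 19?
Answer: 2011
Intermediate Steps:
x(q, Q) = Q + q
x(3, y) + 9*221 = (19 + 3) + 9*221 = 22 + 1989 = 2011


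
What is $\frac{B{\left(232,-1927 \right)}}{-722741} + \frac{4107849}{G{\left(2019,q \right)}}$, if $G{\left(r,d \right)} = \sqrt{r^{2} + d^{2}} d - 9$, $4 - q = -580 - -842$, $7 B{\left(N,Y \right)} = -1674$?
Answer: $\frac{24025177649299}{51672973219958139} - \frac{588791690 \sqrt{18413}}{10213691097} \approx -7.822$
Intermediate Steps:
$B{\left(N,Y \right)} = - \frac{1674}{7}$ ($B{\left(N,Y \right)} = \frac{1}{7} \left(-1674\right) = - \frac{1674}{7}$)
$q = -258$ ($q = 4 - \left(-580 - -842\right) = 4 - \left(-580 + 842\right) = 4 - 262 = -258$)
$G{\left(r,d \right)} = -9 + d \sqrt{d^{2} + r^{2}}$ ($G{\left(r,d \right)} = \sqrt{d^{2} + r^{2}} d - 9 = d \sqrt{d^{2} + r^{2}} - 9 = -9 + d \sqrt{d^{2} + r^{2}}$)
$\frac{B{\left(232,-1927 \right)}}{-722741} + \frac{4107849}{G{\left(2019,q \right)}} = - \frac{1674}{7 \left(-722741\right)} + \frac{4107849}{-9 - 258 \sqrt{\left(-258\right)^{2} + 2019^{2}}} = \left(- \frac{1674}{7}\right) \left(- \frac{1}{722741}\right) + \frac{4107849}{-9 - 258 \sqrt{66564 + 4076361}} = \frac{1674}{5059187} + \frac{4107849}{-9 - 258 \sqrt{4142925}} = \frac{1674}{5059187} + \frac{4107849}{-9 - 258 \cdot 15 \sqrt{18413}} = \frac{1674}{5059187} + \frac{4107849}{-9 - 3870 \sqrt{18413}}$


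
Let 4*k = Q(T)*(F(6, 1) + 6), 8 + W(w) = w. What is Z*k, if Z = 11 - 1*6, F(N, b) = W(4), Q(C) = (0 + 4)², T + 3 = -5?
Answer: 40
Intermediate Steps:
T = -8 (T = -3 - 5 = -8)
W(w) = -8 + w
Q(C) = 16 (Q(C) = 4² = 16)
F(N, b) = -4 (F(N, b) = -8 + 4 = -4)
k = 8 (k = (16*(-4 + 6))/4 = (16*2)/4 = (¼)*32 = 8)
Z = 5 (Z = 11 - 6 = 5)
Z*k = 5*8 = 40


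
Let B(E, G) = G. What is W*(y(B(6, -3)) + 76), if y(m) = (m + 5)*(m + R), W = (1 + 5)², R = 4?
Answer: 2808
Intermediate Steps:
W = 36 (W = 6² = 36)
y(m) = (4 + m)*(5 + m) (y(m) = (m + 5)*(m + 4) = (5 + m)*(4 + m) = (4 + m)*(5 + m))
W*(y(B(6, -3)) + 76) = 36*((20 + (-3)² + 9*(-3)) + 76) = 36*((20 + 9 - 27) + 76) = 36*(2 + 76) = 36*78 = 2808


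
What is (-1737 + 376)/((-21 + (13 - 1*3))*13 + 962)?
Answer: -1361/819 ≈ -1.6618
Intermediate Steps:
(-1737 + 376)/((-21 + (13 - 1*3))*13 + 962) = -1361/((-21 + (13 - 3))*13 + 962) = -1361/((-21 + 10)*13 + 962) = -1361/(-11*13 + 962) = -1361/(-143 + 962) = -1361/819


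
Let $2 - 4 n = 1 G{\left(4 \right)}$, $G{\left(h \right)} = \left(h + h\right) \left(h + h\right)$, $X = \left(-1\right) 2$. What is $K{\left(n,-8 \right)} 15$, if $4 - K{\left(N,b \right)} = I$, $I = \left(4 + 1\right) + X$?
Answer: $15$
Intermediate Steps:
$X = -2$
$G{\left(h \right)} = 4 h^{2}$ ($G{\left(h \right)} = 2 h 2 h = 4 h^{2}$)
$n = - \frac{31}{2}$ ($n = \frac{1}{2} - \frac{1 \cdot 4 \cdot 4^{2}}{4} = \frac{1}{2} - \frac{1 \cdot 4 \cdot 16}{4} = \frac{1}{2} - \frac{1 \cdot 64}{4} = \frac{1}{2} - 16 = - \frac{31}{2} \approx -15.5$)
$I = 3$ ($I = \left(4 + 1\right) - 2 = 5 - 2 = 3$)
$K{\left(N,b \right)} = 1$ ($K{\left(N,b \right)} = 4 - 3 = 1$)
$K{\left(n,-8 \right)} 15 = 1 \cdot 15 = 15$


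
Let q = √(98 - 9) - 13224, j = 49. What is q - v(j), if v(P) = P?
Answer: -13273 + √89 ≈ -13264.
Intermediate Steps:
q = -13224 + √89 (q = √89 - 13224 = -13224 + √89 ≈ -13215.)
q - v(j) = (-13224 + √89) - 1*49 = (-13224 + √89) - 49 = -13273 + √89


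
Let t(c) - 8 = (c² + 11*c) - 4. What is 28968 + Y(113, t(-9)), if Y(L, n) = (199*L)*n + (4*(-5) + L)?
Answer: -285757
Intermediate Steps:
t(c) = 4 + c² + 11*c (t(c) = 8 + ((c² + 11*c) - 4) = 8 + (-4 + c² + 11*c) = 4 + c² + 11*c)
Y(L, n) = -20 + L + 199*L*n (Y(L, n) = 199*L*n + (-20 + L) = -20 + L + 199*L*n)
28968 + Y(113, t(-9)) = 28968 + (-20 + 113 + 199*113*(4 + (-9)² + 11*(-9))) = 28968 + (-20 + 113 + 199*113*(4 + 81 - 99)) = 28968 + (-20 + 113 + 199*113*(-14)) = 28968 + (-20 + 113 - 314818) = 28968 - 314725 = -285757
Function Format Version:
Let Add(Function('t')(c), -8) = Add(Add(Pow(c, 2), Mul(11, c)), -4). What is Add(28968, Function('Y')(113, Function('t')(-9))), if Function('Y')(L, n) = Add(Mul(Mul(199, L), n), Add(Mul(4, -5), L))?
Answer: -285757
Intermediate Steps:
Function('t')(c) = Add(4, Pow(c, 2), Mul(11, c)) (Function('t')(c) = Add(8, Add(Add(Pow(c, 2), Mul(11, c)), -4)) = Add(8, Add(-4, Pow(c, 2), Mul(11, c))) = Add(4, Pow(c, 2), Mul(11, c)))
Function('Y')(L, n) = Add(-20, L, Mul(199, L, n)) (Function('Y')(L, n) = Add(Mul(199, L, n), Add(-20, L)) = Add(-20, L, Mul(199, L, n)))
Add(28968, Function('Y')(113, Function('t')(-9))) = Add(28968, Add(-20, 113, Mul(199, 113, Add(4, Pow(-9, 2), Mul(11, -9))))) = Add(28968, Add(-20, 113, Mul(199, 113, Add(4, 81, -99)))) = Add(28968, Add(-20, 113, Mul(199, 113, -14))) = Add(28968, Add(-20, 113, -314818)) = Add(28968, -314725) = -285757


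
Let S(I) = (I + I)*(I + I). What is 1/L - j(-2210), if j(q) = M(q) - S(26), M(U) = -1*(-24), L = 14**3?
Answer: 7353921/2744 ≈ 2680.0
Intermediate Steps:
L = 2744
M(U) = 24
S(I) = 4*I**2 (S(I) = (2*I)*(2*I) = 4*I**2)
j(q) = -2680 (j(q) = 24 - 4*26**2 = 24 - 4*676 = 24 - 1*2704 = 24 - 2704 = -2680)
1/L - j(-2210) = 1/2744 - 1*(-2680) = 1/2744 + 2680 = 7353921/2744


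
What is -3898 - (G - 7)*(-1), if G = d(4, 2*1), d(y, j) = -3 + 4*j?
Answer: -3900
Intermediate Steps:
G = 5 (G = -3 + 4*(2*1) = -3 + 4*2 = -3 + 8 = 5)
-3898 - (G - 7)*(-1) = -3898 - (5 - 7)*(-1) = -3898 - (-2)*(-1) = -3898 - 1*2 = -3898 - 2 = -3900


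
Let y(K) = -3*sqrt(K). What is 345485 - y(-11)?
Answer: 345485 + 3*I*sqrt(11) ≈ 3.4549e+5 + 9.9499*I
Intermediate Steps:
345485 - y(-11) = 345485 - (-3)*sqrt(-11) = 345485 - (-3)*I*sqrt(11) = 345485 + 3*I*sqrt(11)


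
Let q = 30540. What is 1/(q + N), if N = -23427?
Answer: 1/7113 ≈ 0.00014059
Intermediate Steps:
1/(q + N) = 1/(30540 - 23427) = 1/7113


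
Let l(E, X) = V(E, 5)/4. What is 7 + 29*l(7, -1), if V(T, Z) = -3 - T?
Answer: -131/2 ≈ -65.500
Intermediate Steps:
l(E, X) = -¾ - E/4 (l(E, X) = (-3 - E)/4 = (-3 - E)*(¼) = -¾ - E/4)
7 + 29*l(7, -1) = 7 + 29*(-¾ - ¼*7) = 7 + 29*(-¾ - 7/4) = 7 + 29*(-5/2) = 7 - 145/2 = -131/2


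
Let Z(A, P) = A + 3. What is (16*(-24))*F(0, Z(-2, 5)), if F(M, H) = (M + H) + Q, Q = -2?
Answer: 384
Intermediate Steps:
Z(A, P) = 3 + A
F(M, H) = -2 + H + M (F(M, H) = (M + H) - 2 = (H + M) - 2 = -2 + H + M)
(16*(-24))*F(0, Z(-2, 5)) = (16*(-24))*(-2 + (3 - 2) + 0) = -384*(-2 + 1 + 0) = -384*(-1) = 384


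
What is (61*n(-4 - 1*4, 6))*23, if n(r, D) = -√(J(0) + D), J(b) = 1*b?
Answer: -1403*√6 ≈ -3436.6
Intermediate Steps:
J(b) = b
n(r, D) = -√D (n(r, D) = -√(0 + D) = -√D)
(61*n(-4 - 1*4, 6))*23 = (61*(-√6))*23 = -61*√6*23 = -1403*√6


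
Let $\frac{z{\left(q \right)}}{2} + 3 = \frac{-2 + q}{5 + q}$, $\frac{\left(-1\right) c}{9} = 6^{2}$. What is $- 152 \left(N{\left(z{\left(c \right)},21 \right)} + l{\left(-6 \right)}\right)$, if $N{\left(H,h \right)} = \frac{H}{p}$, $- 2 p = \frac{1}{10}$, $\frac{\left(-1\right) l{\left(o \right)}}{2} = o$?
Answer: $- \frac{4418336}{319} \approx -13851.0$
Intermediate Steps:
$c = -324$ ($c = - 9 \cdot 6^{2} = \left(-9\right) 36 = -324$)
$z{\left(q \right)} = -6 + \frac{2 \left(-2 + q\right)}{5 + q}$ ($z{\left(q \right)} = -6 + 2 \frac{-2 + q}{5 + q} = -6 + \frac{2 \left(-2 + q\right)}{5 + q}$)
$l{\left(o \right)} = - 2 o$
$p = - \frac{1}{20}$ ($p = - \frac{1}{2 \cdot 10} = \left(- \frac{1}{2}\right) \frac{1}{10} = - \frac{1}{20} \approx -0.05$)
$N{\left(H,h \right)} = - 20 H$ ($N{\left(H,h \right)} = \frac{H}{- \frac{1}{20}} = H \left(-20\right) = - 20 H$)
$- 152 \left(N{\left(z{\left(c \right)},21 \right)} + l{\left(-6 \right)}\right) = - 152 \left(- 20 \frac{2 \left(-17 - -648\right)}{5 - 324} - -12\right) = - 152 \left(- 20 \frac{2 \left(-17 + 648\right)}{-319} + 12\right) = - 152 \left(- 20 \cdot 2 \left(- \frac{1}{319}\right) 631 + 12\right) = - 152 \left(\left(-20\right) \left(- \frac{1262}{319}\right) + 12\right) = - 152 \left(\frac{25240}{319} + 12\right) = \left(-152\right) \frac{29068}{319} = - \frac{4418336}{319}$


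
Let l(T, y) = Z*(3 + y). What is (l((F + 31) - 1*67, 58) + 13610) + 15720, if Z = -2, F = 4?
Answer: 29208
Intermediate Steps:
l(T, y) = -6 - 2*y (l(T, y) = -2*(3 + y) = -6 - 2*y)
(l((F + 31) - 1*67, 58) + 13610) + 15720 = ((-6 - 2*58) + 13610) + 15720 = ((-6 - 116) + 13610) + 15720 = (-122 + 13610) + 15720 = 13488 + 15720 = 29208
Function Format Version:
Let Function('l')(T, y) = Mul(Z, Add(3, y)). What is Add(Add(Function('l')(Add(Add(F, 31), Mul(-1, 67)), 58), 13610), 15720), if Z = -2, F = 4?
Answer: 29208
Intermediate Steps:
Function('l')(T, y) = Add(-6, Mul(-2, y)) (Function('l')(T, y) = Mul(-2, Add(3, y)) = Add(-6, Mul(-2, y)))
Add(Add(Function('l')(Add(Add(F, 31), Mul(-1, 67)), 58), 13610), 15720) = Add(Add(Add(-6, Mul(-2, 58)), 13610), 15720) = Add(Add(Add(-6, -116), 13610), 15720) = Add(Add(-122, 13610), 15720) = Add(13488, 15720) = 29208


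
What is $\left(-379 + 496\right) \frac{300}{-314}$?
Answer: $- \frac{17550}{157} \approx -111.78$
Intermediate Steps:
$\left(-379 + 496\right) \frac{300}{-314} = 117 \cdot 300 \left(- \frac{1}{314}\right) = 117 \left(- \frac{150}{157}\right) = - \frac{17550}{157}$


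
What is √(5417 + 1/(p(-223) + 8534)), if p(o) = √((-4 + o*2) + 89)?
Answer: √(28732519127664564591 - 1383760823*I)/72829517 ≈ 73.6 - 1.7723e-9*I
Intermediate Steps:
p(o) = √(85 + 2*o) (p(o) = √((-4 + 2*o) + 89) = √(85 + 2*o))
√(5417 + 1/(p(-223) + 8534)) = √(5417 + 1/(√(85 + 2*(-223)) + 8534)) = √(5417 + 1/(√(85 - 446) + 8534)) = √(5417 + 1/(√(-361) + 8534)) = √(5417 + 1/(19*I + 8534)) = √(5417 + 1/(8534 + 19*I)) = √(5417 + (8534 - 19*I)/72829517)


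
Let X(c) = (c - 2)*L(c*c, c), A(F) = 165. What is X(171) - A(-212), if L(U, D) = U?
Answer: 4941564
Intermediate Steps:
X(c) = c**2*(-2 + c) (X(c) = (c - 2)*(c*c) = (-2 + c)*c**2 = c**2*(-2 + c))
X(171) - A(-212) = 171**2*(-2 + 171) - 1*165 = 29241*169 - 165 = 4941729 - 165 = 4941564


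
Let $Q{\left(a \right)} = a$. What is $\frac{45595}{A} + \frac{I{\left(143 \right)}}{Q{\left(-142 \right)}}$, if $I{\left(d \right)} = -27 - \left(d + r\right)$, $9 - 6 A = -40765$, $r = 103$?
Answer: $\frac{24989121}{2894954} \approx 8.632$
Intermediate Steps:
$A = \frac{20387}{3}$ ($A = \frac{3}{2} - - \frac{40765}{6} = \frac{3}{2} + \frac{40765}{6} = \frac{20387}{3} \approx 6795.7$)
$I{\left(d \right)} = -130 - d$ ($I{\left(d \right)} = -27 - \left(d + 103\right) = -27 - \left(103 + d\right) = -130 - d$)
$\frac{45595}{A} + \frac{I{\left(143 \right)}}{Q{\left(-142 \right)}} = \frac{45595}{\frac{20387}{3}} + \frac{-130 - 143}{-142} = 45595 \cdot \frac{3}{20387} + \left(-130 - 143\right) \left(- \frac{1}{142}\right) = \frac{136785}{20387} - - \frac{273}{142} = \frac{136785}{20387} + \frac{273}{142} = \frac{24989121}{2894954}$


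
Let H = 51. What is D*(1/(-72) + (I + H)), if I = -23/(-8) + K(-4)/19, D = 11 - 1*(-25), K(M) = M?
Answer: 36697/19 ≈ 1931.4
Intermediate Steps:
D = 36 (D = 11 + 25 = 36)
I = 405/152 (I = -23/(-8) - 4/19 = -23*(-⅛) - 4*1/19 = 23/8 - 4/19 = 405/152 ≈ 2.6645)
D*(1/(-72) + (I + H)) = 36*(1/(-72) + (405/152 + 51)) = 36*(-1/72 + 8157/152) = 36*(36697/684) = 36697/19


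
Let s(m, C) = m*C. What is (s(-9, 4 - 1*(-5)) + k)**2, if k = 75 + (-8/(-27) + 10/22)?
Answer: 2430481/88209 ≈ 27.554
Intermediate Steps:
k = 22498/297 (k = 75 + (-8*(-1/27) + 10*(1/22)) = 75 + (8/27 + 5/11) = 75 + 223/297 = 22498/297 ≈ 75.751)
s(m, C) = C*m
(s(-9, 4 - 1*(-5)) + k)**2 = ((4 - 1*(-5))*(-9) + 22498/297)**2 = ((4 + 5)*(-9) + 22498/297)**2 = (9*(-9) + 22498/297)**2 = (-81 + 22498/297)**2 = (-1559/297)**2 = 2430481/88209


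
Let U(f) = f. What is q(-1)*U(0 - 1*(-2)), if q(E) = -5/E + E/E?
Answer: 12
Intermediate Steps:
q(E) = 1 - 5/E (q(E) = -5/E + 1 = 1 - 5/E)
q(-1)*U(0 - 1*(-2)) = ((-5 - 1)/(-1))*(0 - 1*(-2)) = (-1*(-6))*(0 + 2) = 6*2 = 12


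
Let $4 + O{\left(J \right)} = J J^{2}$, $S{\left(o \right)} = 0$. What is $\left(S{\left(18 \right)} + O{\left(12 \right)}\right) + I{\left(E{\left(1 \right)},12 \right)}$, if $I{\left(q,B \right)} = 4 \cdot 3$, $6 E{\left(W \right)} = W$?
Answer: $1736$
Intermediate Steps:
$E{\left(W \right)} = \frac{W}{6}$
$I{\left(q,B \right)} = 12$
$O{\left(J \right)} = -4 + J^{3}$ ($O{\left(J \right)} = -4 + J J^{2} = -4 + J^{3}$)
$\left(S{\left(18 \right)} + O{\left(12 \right)}\right) + I{\left(E{\left(1 \right)},12 \right)} = \left(0 - \left(4 - 12^{3}\right)\right) + 12 = \left(0 + \left(-4 + 1728\right)\right) + 12 = \left(0 + 1724\right) + 12 = 1724 + 12 = 1736$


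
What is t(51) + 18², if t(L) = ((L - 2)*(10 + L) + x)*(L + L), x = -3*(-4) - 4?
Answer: 306018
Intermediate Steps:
x = 8 (x = 12 - 4 = 8)
t(L) = 2*L*(8 + (-2 + L)*(10 + L)) (t(L) = ((L - 2)*(10 + L) + 8)*(L + L) = ((-2 + L)*(10 + L) + 8)*(2*L) = (8 + (-2 + L)*(10 + L))*(2*L) = 2*L*(8 + (-2 + L)*(10 + L)))
t(51) + 18² = 2*51*(-12 + 51² + 8*51) + 18² = 2*51*(-12 + 2601 + 408) + 324 = 2*51*2997 + 324 = 305694 + 324 = 306018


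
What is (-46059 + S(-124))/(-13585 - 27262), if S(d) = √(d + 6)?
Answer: 46059/40847 - I*√118/40847 ≈ 1.1276 - 0.00026594*I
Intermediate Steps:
S(d) = √(6 + d)
(-46059 + S(-124))/(-13585 - 27262) = (-46059 + √(6 - 124))/(-13585 - 27262) = (-46059 + √(-118))/(-40847) = (-46059 + I*√118)*(-1/40847) = 46059/40847 - I*√118/40847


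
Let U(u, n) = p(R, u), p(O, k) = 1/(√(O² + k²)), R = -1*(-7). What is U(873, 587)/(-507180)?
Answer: -√762178/386561438040 ≈ -2.2584e-9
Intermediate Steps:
R = 7
p(O, k) = (O² + k²)^(-½)
U(u, n) = (49 + u²)^(-½) (U(u, n) = (7² + u²)^(-½) = (49 + u²)^(-½))
U(873, 587)/(-507180) = 1/(√(49 + 873²)*(-507180)) = -1/507180/√(49 + 762129) = -1/507180/√762178 = (√762178/762178)*(-1/507180) = -√762178/386561438040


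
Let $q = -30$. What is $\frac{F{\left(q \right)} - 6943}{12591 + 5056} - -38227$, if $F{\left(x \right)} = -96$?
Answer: $\frac{674584830}{17647} \approx 38227.0$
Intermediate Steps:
$\frac{F{\left(q \right)} - 6943}{12591 + 5056} - -38227 = \frac{-96 - 6943}{12591 + 5056} - -38227 = - \frac{7039}{17647} + 38227 = \frac{674584830}{17647}$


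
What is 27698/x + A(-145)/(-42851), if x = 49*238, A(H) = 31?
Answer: 593262738/249864181 ≈ 2.3743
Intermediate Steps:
x = 11662
27698/x + A(-145)/(-42851) = 27698/11662 + 31/(-42851) = 27698*(1/11662) + 31*(-1/42851) = 13849/5831 - 31/42851 = 593262738/249864181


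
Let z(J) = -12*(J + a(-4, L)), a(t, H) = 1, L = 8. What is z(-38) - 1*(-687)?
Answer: 1131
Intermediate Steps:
z(J) = -12 - 12*J (z(J) = -12*(J + 1) = -12*(1 + J) = -12 - 12*J)
z(-38) - 1*(-687) = (-12 - 12*(-38)) - 1*(-687) = (-12 + 456) + 687 = 444 + 687 = 1131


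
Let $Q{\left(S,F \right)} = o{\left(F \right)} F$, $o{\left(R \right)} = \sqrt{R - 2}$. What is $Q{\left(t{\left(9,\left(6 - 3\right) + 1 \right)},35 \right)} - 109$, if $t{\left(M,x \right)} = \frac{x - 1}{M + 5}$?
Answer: $-109 + 35 \sqrt{33} \approx 92.06$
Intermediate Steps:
$o{\left(R \right)} = \sqrt{-2 + R}$
$t{\left(M,x \right)} = \frac{-1 + x}{5 + M}$
$Q{\left(S,F \right)} = F \sqrt{-2 + F}$ ($Q{\left(S,F \right)} = \sqrt{-2 + F} F = F \sqrt{-2 + F}$)
$Q{\left(t{\left(9,\left(6 - 3\right) + 1 \right)},35 \right)} - 109 = 35 \sqrt{-2 + 35} - 109 = 35 \sqrt{33} - 109 = -109 + 35 \sqrt{33}$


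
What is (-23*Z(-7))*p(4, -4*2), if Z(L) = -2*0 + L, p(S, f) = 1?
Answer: 161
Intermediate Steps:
Z(L) = L (Z(L) = 0 + L = L)
(-23*Z(-7))*p(4, -4*2) = -23*(-7)*1 = 161*1 = 161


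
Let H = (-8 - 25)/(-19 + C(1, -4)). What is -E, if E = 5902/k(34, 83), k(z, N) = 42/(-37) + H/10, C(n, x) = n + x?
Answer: 4367480/729 ≈ 5991.1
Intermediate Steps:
H = 3/2 (H = (-8 - 25)/(-19 + (1 - 4)) = -33/(-19 - 3) = -33/(-22) = -33*(-1/22) = 3/2 ≈ 1.5000)
k(z, N) = -729/740 (k(z, N) = 42/(-37) + (3/2)/10 = 42*(-1/37) + (3/2)*(⅒) = -42/37 + 3/20 = -729/740)
E = -4367480/729 (E = 5902/(-729/740) = 5902*(-740/729) = -4367480/729 ≈ -5991.1)
-E = -1*(-4367480/729) = 4367480/729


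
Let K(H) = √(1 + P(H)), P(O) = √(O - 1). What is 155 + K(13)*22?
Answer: 155 + 22*√(1 + 2*√3) ≈ 201.48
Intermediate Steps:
P(O) = √(-1 + O)
K(H) = √(1 + √(-1 + H))
155 + K(13)*22 = 155 + √(1 + √(-1 + 13))*22 = 155 + √(1 + √12)*22 = 155 + √(1 + 2*√3)*22 = 155 + 22*√(1 + 2*√3)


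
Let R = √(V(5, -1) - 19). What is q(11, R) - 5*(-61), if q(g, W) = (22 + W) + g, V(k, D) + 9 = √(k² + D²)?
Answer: 338 + √(-28 + √26) ≈ 338.0 + 4.7855*I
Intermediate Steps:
V(k, D) = -9 + √(D² + k²) (V(k, D) = -9 + √(k² + D²) = -9 + √(D² + k²))
R = √(-28 + √26) (R = √((-9 + √((-1)² + 5²)) - 19) = √((-9 + √(1 + 25)) - 19) = √((-9 + √26) - 19) = √(-28 + √26) ≈ 4.7855*I)
q(g, W) = 22 + W + g
q(11, R) - 5*(-61) = (22 + √(-28 + √26) + 11) - 5*(-61) = (33 + √(-28 + √26)) - 1*(-305) = (33 + √(-28 + √26)) + 305 = 338 + √(-28 + √26)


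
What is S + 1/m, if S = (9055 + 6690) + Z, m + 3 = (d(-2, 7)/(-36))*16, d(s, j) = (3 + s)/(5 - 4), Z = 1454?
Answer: 533160/31 ≈ 17199.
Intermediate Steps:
d(s, j) = 3 + s (d(s, j) = (3 + s)/1 = (3 + s)*1 = 3 + s)
m = -31/9 (m = -3 + ((3 - 2)/(-36))*16 = -3 + (1*(-1/36))*16 = -3 - 1/36*16 = -3 - 4/9 = -31/9 ≈ -3.4444)
S = 17199 (S = (9055 + 6690) + 1454 = 15745 + 1454 = 17199)
S + 1/m = 17199 + 1/(-31/9) = 17199 - 9/31 = 533160/31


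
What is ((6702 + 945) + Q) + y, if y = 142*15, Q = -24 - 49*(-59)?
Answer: 12644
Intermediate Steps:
Q = 2867 (Q = -24 + 2891 = 2867)
y = 2130
((6702 + 945) + Q) + y = ((6702 + 945) + 2867) + 2130 = (7647 + 2867) + 2130 = 10514 + 2130 = 12644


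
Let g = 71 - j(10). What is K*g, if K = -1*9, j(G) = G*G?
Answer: 261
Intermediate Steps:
j(G) = G²
K = -9
g = -29 (g = 71 - 1*10² = 71 - 1*100 = 71 - 100 = -29)
K*g = -9*(-29) = 261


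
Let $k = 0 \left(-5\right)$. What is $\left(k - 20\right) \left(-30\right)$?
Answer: $600$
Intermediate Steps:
$k = 0$
$\left(k - 20\right) \left(-30\right) = \left(0 - 20\right) \left(-30\right) = \left(-20\right) \left(-30\right) = 600$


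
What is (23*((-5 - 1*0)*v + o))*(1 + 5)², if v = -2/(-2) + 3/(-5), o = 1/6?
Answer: -1518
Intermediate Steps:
o = ⅙ ≈ 0.16667
v = ⅖ (v = -2*(-½) + 3*(-⅕) = 1 - ⅗ = ⅖ ≈ 0.40000)
(23*((-5 - 1*0)*v + o))*(1 + 5)² = (23*((-5 - 1*0)*(⅖) + ⅙))*(1 + 5)² = (23*((-5 + 0)*(⅖) + ⅙))*6² = (23*(-5*⅖ + ⅙))*36 = (23*(-2 + ⅙))*36 = (23*(-11/6))*36 = -253/6*36 = -1518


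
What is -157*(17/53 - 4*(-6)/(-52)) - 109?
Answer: -59872/689 ≈ -86.897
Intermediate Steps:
-157*(17/53 - 4*(-6)/(-52)) - 109 = -157*(17*(1/53) + 24*(-1/52)) - 109 = -157*(17/53 - 6/13) - 109 = -157*(-97/689) - 109 = 15229/689 - 109 = -59872/689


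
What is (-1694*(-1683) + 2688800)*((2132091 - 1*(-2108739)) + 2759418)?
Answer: 38779987870896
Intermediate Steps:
(-1694*(-1683) + 2688800)*((2132091 - 1*(-2108739)) + 2759418) = (2851002 + 2688800)*((2132091 + 2108739) + 2759418) = 5539802*(4240830 + 2759418) = 5539802*7000248 = 38779987870896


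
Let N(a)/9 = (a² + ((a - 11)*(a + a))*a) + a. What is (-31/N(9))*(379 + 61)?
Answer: 6820/1053 ≈ 6.4767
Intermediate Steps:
N(a) = 9*a + 9*a² + 18*a²*(-11 + a) (N(a) = 9*((a² + ((a - 11)*(a + a))*a) + a) = 9*((a² + ((-11 + a)*(2*a))*a) + a) = 9*((a² + (2*a*(-11 + a))*a) + a) = 9*((a² + 2*a²*(-11 + a)) + a) = 9*(a + a² + 2*a²*(-11 + a)) = 9*a + 9*a² + 18*a²*(-11 + a))
(-31/N(9))*(379 + 61) = (-31*1/(81*(1 - 21*9 + 2*9²)))*(379 + 61) = -31*1/(81*(1 - 189 + 2*81))*440 = -31*1/(81*(1 - 189 + 162))*440 = -31/(9*9*(-26))*440 = -31/(-2106)*440 = -31*(-1/2106)*440 = (31/2106)*440 = 6820/1053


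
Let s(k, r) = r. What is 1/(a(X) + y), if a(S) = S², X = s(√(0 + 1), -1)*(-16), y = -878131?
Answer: -1/877875 ≈ -1.1391e-6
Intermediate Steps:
X = 16 (X = -1*(-16) = 16)
1/(a(X) + y) = 1/(16² - 878131) = 1/(256 - 878131) = 1/(-877875) = -1/877875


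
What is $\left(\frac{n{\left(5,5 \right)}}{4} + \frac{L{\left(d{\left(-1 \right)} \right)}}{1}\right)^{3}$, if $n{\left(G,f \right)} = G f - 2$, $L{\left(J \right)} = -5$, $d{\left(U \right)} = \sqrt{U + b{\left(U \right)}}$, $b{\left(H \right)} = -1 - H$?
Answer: $\frac{27}{64} \approx 0.42188$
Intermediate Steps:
$d{\left(U \right)} = i$ ($d{\left(U \right)} = \sqrt{U - \left(1 + U\right)} = \sqrt{-1} = i$)
$n{\left(G,f \right)} = -2 + G f$
$\left(\frac{n{\left(5,5 \right)}}{4} + \frac{L{\left(d{\left(-1 \right)} \right)}}{1}\right)^{3} = \left(\frac{-2 + 5 \cdot 5}{4} - \frac{5}{1}\right)^{3} = \left(\left(-2 + 25\right) \frac{1}{4} - 5\right)^{3} = \left(23 \cdot \frac{1}{4} - 5\right)^{3} = \left(\frac{23}{4} - 5\right)^{3} = \left(\frac{3}{4}\right)^{3} = \frac{27}{64}$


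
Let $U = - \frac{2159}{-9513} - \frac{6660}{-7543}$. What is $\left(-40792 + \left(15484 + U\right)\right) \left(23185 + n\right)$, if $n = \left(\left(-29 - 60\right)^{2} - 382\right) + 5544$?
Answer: $- \frac{65860343391852340}{71756559} \approx -9.1783 \cdot 10^{8}$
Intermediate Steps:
$U = \frac{79641917}{71756559}$ ($U = \left(-2159\right) \left(- \frac{1}{9513}\right) - - \frac{6660}{7543} = \frac{2159}{9513} + \frac{6660}{7543} = \frac{79641917}{71756559} \approx 1.1099$)
$n = 13083$ ($n = \left(\left(-89\right)^{2} - 382\right) + 5544 = \left(7921 - 382\right) + 5544 = 7539 + 5544 = 13083$)
$\left(-40792 + \left(15484 + U\right)\right) \left(23185 + n\right) = \left(-40792 + \left(15484 + \frac{79641917}{71756559}\right)\right) \left(23185 + 13083\right) = \left(-40792 + \frac{1111158201473}{71756559}\right) 36268 = \left(- \frac{1815935353255}{71756559}\right) 36268 = - \frac{65860343391852340}{71756559}$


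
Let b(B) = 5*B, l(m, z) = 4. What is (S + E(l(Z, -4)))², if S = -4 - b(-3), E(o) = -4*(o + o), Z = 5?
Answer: 441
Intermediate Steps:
E(o) = -8*o
S = 11 (S = -4 - 5*(-3) = -4 - 1*(-15) = -4 + 15 = 11)
(S + E(l(Z, -4)))² = (11 - 8*4)² = (11 - 32)² = (-21)² = 441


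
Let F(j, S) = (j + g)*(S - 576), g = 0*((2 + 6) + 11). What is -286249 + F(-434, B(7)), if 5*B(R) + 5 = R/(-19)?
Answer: -3400907/95 ≈ -35799.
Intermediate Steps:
g = 0 (g = 0*(8 + 11) = 0*19 = 0)
B(R) = -1 - R/95 (B(R) = -1 + (R/(-19))/5 = -1 + (R*(-1/19))/5 = -1 + (-R/19)/5 = -1 - R/95)
F(j, S) = j*(-576 + S) (F(j, S) = (j + 0)*(S - 576) = j*(-576 + S))
-286249 + F(-434, B(7)) = -286249 - 434*(-576 + (-1 - 1/95*7)) = -286249 - 434*(-576 + (-1 - 7/95)) = -286249 - 434*(-576 - 102/95) = -286249 - 434*(-54822/95) = -286249 + 23792748/95 = -3400907/95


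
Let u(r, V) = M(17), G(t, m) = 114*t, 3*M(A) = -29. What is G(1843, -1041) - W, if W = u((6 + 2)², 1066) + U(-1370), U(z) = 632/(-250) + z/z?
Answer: 78792448/375 ≈ 2.1011e+5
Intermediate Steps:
M(A) = -29/3 (M(A) = (⅓)*(-29) = -29/3)
u(r, V) = -29/3
U(z) = -191/125 (U(z) = 632*(-1/250) + 1 = -316/125 + 1 = -191/125)
W = -4198/375 (W = -29/3 - 191/125 = -4198/375 ≈ -11.195)
G(1843, -1041) - W = 114*1843 - 1*(-4198/375) = 210102 + 4198/375 = 78792448/375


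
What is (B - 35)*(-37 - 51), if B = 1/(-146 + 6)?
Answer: 107822/35 ≈ 3080.6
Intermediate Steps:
B = -1/140 (B = 1/(-140) = -1/140 ≈ -0.0071429)
(B - 35)*(-37 - 51) = (-1/140 - 35)*(-37 - 51) = -4901/140*(-88) = 107822/35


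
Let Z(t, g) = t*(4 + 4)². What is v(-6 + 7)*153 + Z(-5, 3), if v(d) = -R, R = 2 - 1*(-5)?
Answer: -1391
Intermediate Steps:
Z(t, g) = 64*t (Z(t, g) = t*8² = t*64 = 64*t)
R = 7 (R = 2 + 5 = 7)
v(d) = -7 (v(d) = -1*7 = -7)
v(-6 + 7)*153 + Z(-5, 3) = -7*153 + 64*(-5) = -1071 - 320 = -1391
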